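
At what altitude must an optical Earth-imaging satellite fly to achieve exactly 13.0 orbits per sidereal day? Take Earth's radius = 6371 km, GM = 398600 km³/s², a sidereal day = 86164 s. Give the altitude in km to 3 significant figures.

1260 km

Required period T = 86164 / 13.0 = 6628.0 s.
From T = 2π√(a³/μ): a = (μ T²/4π²)^(1/3) = (398600 × 6628.0² / 4π²)^(1/3) = 7626 km.
Altitude h = a − R = 7626 − 6371 = 1255 km.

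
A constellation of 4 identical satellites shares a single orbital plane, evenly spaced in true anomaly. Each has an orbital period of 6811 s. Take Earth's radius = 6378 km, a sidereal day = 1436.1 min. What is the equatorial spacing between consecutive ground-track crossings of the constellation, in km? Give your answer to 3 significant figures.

Single-satellite node shift = (6811.0/86166) × 360° = 28.46°.
With 4 satellites evenly phased, successive equator crossings are 28.46/4 = 7.114° apart.
That is 7.114 × 111.3 = 792 km at the equator.

792 km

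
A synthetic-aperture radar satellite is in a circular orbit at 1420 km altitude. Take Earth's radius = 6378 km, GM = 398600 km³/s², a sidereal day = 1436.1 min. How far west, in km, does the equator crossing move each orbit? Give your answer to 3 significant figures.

Semi-major axis a = 6378 + 1420 = 7798 km. Period T = 2π√(a³/μ) = 2π√(7798³/398600) = 6853.1 s = 114.22 min.
During one orbit Earth rotates (6853.1 / 86166) × 360° = 28.63°.
At the equator that is 28.63° × (2π·6378/360) km/° = 28.63 × 111.3 = 3187 km.

3190 km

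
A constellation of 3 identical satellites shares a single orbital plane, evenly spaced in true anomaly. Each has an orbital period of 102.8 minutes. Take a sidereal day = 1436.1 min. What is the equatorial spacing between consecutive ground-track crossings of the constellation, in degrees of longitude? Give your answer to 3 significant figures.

8.59°

T = 102.8 min = 6168.0 s.
Single-satellite node shift = (6168.0/86166) × 360° = 25.77°.
With 3 satellites evenly phased, successive equator crossings are 25.77/3 = 8.590° apart.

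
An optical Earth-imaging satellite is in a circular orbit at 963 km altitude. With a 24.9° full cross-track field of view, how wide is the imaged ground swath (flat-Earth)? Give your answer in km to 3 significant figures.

425 km

Half-angle = 24.9°/2 = 12.45°.
Swath width ≈ 2h·tan(θ/2) = 2 × 963 × tan(12.45°) = 425.2 km.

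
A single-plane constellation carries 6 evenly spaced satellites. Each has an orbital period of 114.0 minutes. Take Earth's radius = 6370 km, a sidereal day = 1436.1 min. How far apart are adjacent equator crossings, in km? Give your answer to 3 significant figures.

T = 114.0 min = 6840.0 s.
Single-satellite node shift = (6840.0/86166) × 360° = 28.58°.
With 6 satellites evenly phased, successive equator crossings are 28.58/6 = 4.763° apart.
That is 4.763 × 111.2 = 530 km at the equator.

530 km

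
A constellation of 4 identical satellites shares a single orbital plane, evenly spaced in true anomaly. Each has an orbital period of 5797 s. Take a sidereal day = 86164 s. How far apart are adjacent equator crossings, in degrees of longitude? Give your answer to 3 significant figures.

6.06°

Single-satellite node shift = (5797.0/86164) × 360° = 24.22°.
With 4 satellites evenly phased, successive equator crossings are 24.22/4 = 6.055° apart.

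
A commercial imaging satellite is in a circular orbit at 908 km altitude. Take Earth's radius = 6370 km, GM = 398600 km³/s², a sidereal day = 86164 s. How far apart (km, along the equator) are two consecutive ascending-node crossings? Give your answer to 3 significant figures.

2870 km

Semi-major axis a = 6370 + 908 = 7278 km. Period T = 2π√(a³/μ) = 2π√(7278³/398600) = 6179.2 s = 102.99 min.
During one orbit Earth rotates (6179.2 / 86164) × 360° = 25.82°.
At the equator that is 25.82° × (2π·6370/360) km/° = 25.82 × 111.2 = 2870 km.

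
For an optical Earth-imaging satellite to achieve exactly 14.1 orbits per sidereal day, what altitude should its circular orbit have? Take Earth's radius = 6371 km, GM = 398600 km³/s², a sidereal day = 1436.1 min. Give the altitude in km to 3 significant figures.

853 km

Required period T = 86166 / 14.1 = 6111.1 s.
From T = 2π√(a³/μ): a = (μ T²/4π²)^(1/3) = (398600 × 6111.1² / 4π²)^(1/3) = 7224 km.
Altitude h = a − R = 7224 − 6371 = 853 km.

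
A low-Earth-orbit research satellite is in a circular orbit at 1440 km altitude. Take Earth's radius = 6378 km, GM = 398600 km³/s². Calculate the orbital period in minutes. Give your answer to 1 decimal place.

114.7 min

Semi-major axis a = 6378 + 1440 = 7818 km. Period T = 2π√(a³/μ) = 2π√(7818³/398600) = 6879.5 s = 114.66 min.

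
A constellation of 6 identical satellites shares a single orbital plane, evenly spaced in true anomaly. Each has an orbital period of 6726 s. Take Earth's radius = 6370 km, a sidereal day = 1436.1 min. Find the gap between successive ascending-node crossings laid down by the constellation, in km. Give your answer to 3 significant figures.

521 km

Single-satellite node shift = (6726.0/86166) × 360° = 28.10°.
With 6 satellites evenly phased, successive equator crossings are 28.10/6 = 4.684° apart.
That is 4.684 × 111.2 = 521 km at the equator.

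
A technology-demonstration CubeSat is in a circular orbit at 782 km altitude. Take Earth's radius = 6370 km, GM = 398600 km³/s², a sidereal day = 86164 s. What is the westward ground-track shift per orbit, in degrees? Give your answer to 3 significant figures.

25.1°

Semi-major axis a = 6370 + 782 = 7152 km. Period T = 2π√(a³/μ) = 2π√(7152³/398600) = 6019.4 s = 100.32 min.
During one orbit Earth rotates (6019.4 / 86164) × 360° = 25.15°.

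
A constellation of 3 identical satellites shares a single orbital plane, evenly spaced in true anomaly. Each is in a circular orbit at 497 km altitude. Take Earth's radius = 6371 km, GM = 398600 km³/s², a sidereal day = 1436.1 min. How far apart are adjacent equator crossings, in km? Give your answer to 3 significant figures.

877 km

Semi-major axis a = 6371 + 497 = 6868 km. Period T = 2π√(a³/μ) = 2π√(6868³/398600) = 5664.4 s = 94.41 min.
Single-satellite node shift = (5664.4/86166) × 360° = 23.67°.
With 3 satellites evenly phased, successive equator crossings are 23.67/3 = 7.889° apart.
That is 7.889 × 111.2 = 877 km at the equator.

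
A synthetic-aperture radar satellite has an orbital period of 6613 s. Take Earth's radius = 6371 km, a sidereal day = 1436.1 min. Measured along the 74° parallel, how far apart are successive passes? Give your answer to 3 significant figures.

Node shift per orbit = (6613.0/86166) × 360° = 27.63°.
Equatorial spacing = 27.63 × 111.2 km/° = 3072 km.
At 74° latitude, spacing = 3072 × cos(74°) = 847 km.

847 km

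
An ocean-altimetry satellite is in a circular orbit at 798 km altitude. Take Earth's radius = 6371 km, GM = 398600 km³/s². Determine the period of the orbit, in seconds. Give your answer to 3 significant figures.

Semi-major axis a = 6371 + 798 = 7169 km. Period T = 2π√(a³/μ) = 2π√(7169³/398600) = 6040.9 s = 100.68 min.

6040 seconds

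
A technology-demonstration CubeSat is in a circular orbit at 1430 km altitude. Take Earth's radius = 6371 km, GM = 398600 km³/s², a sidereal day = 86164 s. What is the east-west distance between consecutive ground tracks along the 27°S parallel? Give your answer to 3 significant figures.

2840 km

Semi-major axis a = 6371 + 1430 = 7801 km. Period T = 2π√(a³/μ) = 2π√(7801³/398600) = 6857.0 s = 114.28 min.
Node shift per orbit = (6857.0/86164) × 360° = 28.65°.
Equatorial spacing = 28.65 × 111.2 km/° = 3186 km.
At 27° latitude, spacing = 3186 × cos(27°) = 2838 km.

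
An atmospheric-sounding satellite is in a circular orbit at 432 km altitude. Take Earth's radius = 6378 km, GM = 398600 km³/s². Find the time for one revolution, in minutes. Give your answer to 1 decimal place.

93.2 min

Semi-major axis a = 6378 + 432 = 6810 km. Period T = 2π√(a³/μ) = 2π√(6810³/398600) = 5592.8 s = 93.21 min.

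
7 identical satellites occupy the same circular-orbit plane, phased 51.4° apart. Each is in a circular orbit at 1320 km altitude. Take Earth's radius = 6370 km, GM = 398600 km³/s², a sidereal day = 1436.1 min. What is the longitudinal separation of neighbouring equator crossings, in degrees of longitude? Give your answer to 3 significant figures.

Semi-major axis a = 6370 + 1320 = 7690 km. Period T = 2π√(a³/μ) = 2π√(7690³/398600) = 6711.2 s = 111.85 min.
Single-satellite node shift = (6711.2/86166) × 360° = 28.04°.
With 7 satellites evenly phased, successive equator crossings are 28.04/7 = 4.006° apart.

4.01°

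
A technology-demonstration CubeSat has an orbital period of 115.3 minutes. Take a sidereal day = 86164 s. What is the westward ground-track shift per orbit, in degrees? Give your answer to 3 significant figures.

T = 115.3 min = 6918.0 s.
During one orbit Earth rotates (6918.0 / 86164) × 360° = 28.90°.

28.9°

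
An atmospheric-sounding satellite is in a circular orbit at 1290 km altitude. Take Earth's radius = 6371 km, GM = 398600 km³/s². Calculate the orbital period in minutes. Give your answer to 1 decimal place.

Semi-major axis a = 6371 + 1290 = 7661 km. Period T = 2π√(a³/μ) = 2π√(7661³/398600) = 6673.3 s = 111.22 min.

111.2 min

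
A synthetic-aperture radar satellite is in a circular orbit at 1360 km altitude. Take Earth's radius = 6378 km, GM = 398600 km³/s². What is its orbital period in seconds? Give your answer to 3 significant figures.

6770 seconds

Semi-major axis a = 6378 + 1360 = 7738 km. Period T = 2π√(a³/μ) = 2π√(7738³/398600) = 6774.1 s = 112.90 min.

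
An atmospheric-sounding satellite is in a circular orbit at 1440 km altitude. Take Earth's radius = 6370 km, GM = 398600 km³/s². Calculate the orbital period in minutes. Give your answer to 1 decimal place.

114.5 min

Semi-major axis a = 6370 + 1440 = 7810 km. Period T = 2π√(a³/μ) = 2π√(7810³/398600) = 6868.9 s = 114.48 min.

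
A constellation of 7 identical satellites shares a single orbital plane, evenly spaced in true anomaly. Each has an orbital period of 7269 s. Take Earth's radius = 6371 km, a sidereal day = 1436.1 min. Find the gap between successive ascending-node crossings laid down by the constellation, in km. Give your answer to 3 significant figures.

Single-satellite node shift = (7269.0/86166) × 360° = 30.37°.
With 7 satellites evenly phased, successive equator crossings are 30.37/7 = 4.339° apart.
That is 4.339 × 111.2 = 482 km at the equator.

482 km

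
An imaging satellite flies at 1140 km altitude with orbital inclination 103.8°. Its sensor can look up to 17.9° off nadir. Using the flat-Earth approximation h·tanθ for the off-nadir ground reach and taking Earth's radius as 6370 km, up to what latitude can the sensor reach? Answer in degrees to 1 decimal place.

Retrograde orbit: the ground track reaches ±(180° − i) = ±(180 − 103.8) = ±76.2°.
Sensor half-swath on the ground ≈ 1140·tan(17.9°) = 368 km = 3.31° of latitude.
Maximum observable latitude ≈ 76.2 + 3.31 = 79.5°.

79.5°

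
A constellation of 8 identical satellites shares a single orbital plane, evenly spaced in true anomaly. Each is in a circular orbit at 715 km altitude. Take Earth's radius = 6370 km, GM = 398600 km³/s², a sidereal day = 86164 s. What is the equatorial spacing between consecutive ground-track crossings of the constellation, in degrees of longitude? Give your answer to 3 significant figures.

3.10°

Semi-major axis a = 6370 + 715 = 7085 km. Period T = 2π√(a³/μ) = 2π√(7085³/398600) = 5935.0 s = 98.92 min.
Single-satellite node shift = (5935.0/86164) × 360° = 24.80°.
With 8 satellites evenly phased, successive equator crossings are 24.80/8 = 3.100° apart.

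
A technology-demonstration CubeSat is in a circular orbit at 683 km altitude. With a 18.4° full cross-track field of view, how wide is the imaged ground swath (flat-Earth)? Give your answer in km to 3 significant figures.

Half-angle = 18.4°/2 = 9.2°.
Swath width ≈ 2h·tan(θ/2) = 2 × 683 × tan(9.2°) = 221.2 km.

221 km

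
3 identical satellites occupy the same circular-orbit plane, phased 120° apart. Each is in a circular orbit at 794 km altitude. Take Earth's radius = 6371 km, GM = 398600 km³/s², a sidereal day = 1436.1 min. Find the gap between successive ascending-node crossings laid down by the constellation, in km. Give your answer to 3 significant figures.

Semi-major axis a = 6371 + 794 = 7165 km. Period T = 2π√(a³/μ) = 2π√(7165³/398600) = 6035.8 s = 100.60 min.
Single-satellite node shift = (6035.8/86166) × 360° = 25.22°.
With 3 satellites evenly phased, successive equator crossings are 25.22/3 = 8.406° apart.
That is 8.406 × 111.2 = 935 km at the equator.

935 km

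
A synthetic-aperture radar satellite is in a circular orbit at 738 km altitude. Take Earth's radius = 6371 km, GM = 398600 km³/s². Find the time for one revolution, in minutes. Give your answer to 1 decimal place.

Semi-major axis a = 6371 + 738 = 7109 km. Period T = 2π√(a³/μ) = 2π√(7109³/398600) = 5965.2 s = 99.42 min.

99.4 min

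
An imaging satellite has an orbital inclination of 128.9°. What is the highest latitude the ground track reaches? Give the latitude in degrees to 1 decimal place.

51.1°

Retrograde orbit: the ground track reaches ±(180° − i) = ±(180 − 128.9) = ±51.1°.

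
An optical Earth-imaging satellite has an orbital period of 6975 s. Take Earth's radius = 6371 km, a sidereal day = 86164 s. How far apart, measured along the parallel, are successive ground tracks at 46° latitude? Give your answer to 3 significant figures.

Node shift per orbit = (6975.0/86164) × 360° = 29.14°.
Equatorial spacing = 29.14 × 111.2 km/° = 3240 km.
At 46° latitude, spacing = 3240 × cos(46°) = 2251 km.

2250 km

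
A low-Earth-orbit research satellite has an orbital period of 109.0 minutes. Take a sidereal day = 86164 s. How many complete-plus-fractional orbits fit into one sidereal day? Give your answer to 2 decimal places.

T = 109.0 min = 6540.0 s.
Orbits per sidereal day = 86164 / 6540.0 = 13.175.

13.17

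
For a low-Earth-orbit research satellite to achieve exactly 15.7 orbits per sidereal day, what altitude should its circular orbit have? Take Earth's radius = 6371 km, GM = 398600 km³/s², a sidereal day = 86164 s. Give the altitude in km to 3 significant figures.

Required period T = 86164 / 15.7 = 5488.2 s.
From T = 2π√(a³/μ): a = (μ T²/4π²)^(1/3) = (398600 × 5488.2² / 4π²)^(1/3) = 6725 km.
Altitude h = a − R = 6725 − 6371 = 354 km.

354 km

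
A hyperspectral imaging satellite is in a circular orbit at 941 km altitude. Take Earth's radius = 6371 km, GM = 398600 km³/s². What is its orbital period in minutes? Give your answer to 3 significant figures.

104 min

Semi-major axis a = 6371 + 941 = 7312 km. Period T = 2π√(a³/μ) = 2π√(7312³/398600) = 6222.5 s = 103.71 min.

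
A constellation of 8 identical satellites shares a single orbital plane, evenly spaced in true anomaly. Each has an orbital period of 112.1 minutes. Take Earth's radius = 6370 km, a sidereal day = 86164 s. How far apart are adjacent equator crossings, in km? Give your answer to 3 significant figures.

391 km

T = 112.1 min = 6726.0 s.
Single-satellite node shift = (6726.0/86164) × 360° = 28.10°.
With 8 satellites evenly phased, successive equator crossings are 28.10/8 = 3.513° apart.
That is 3.513 × 111.2 = 391 km at the equator.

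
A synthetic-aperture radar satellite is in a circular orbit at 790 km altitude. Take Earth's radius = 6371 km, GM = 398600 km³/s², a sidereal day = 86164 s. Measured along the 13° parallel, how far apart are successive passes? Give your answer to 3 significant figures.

Semi-major axis a = 6371 + 790 = 7161 km. Period T = 2π√(a³/μ) = 2π√(7161³/398600) = 6030.8 s = 100.51 min.
Node shift per orbit = (6030.8/86164) × 360° = 25.20°.
Equatorial spacing = 25.20 × 111.2 km/° = 2802 km.
At 13° latitude, spacing = 2802 × cos(13°) = 2730 km.

2730 km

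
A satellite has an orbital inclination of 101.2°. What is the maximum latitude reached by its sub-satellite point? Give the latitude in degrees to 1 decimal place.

78.8°

Retrograde orbit: the ground track reaches ±(180° − i) = ±(180 − 101.2) = ±78.8°.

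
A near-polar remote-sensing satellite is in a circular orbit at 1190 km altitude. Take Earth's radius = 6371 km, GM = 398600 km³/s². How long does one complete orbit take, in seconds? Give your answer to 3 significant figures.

Semi-major axis a = 6371 + 1190 = 7561 km. Period T = 2π√(a³/μ) = 2π√(7561³/398600) = 6543.0 s = 109.05 min.

6540 seconds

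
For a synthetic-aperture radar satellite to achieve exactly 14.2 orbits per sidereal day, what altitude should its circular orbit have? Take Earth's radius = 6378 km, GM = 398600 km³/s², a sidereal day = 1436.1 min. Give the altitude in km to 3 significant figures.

812 km

Required period T = 86166 / 14.2 = 6068.0 s.
From T = 2π√(a³/μ): a = (μ T²/4π²)^(1/3) = (398600 × 6068.0² / 4π²)^(1/3) = 7190 km.
Altitude h = a − R = 7190 − 6378 = 812 km.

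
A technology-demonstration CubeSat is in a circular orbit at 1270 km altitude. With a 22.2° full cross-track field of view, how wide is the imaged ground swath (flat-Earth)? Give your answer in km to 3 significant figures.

Half-angle = 22.2°/2 = 11.1°.
Swath width ≈ 2h·tan(θ/2) = 2 × 1270 × tan(11.1°) = 498.3 km.

498 km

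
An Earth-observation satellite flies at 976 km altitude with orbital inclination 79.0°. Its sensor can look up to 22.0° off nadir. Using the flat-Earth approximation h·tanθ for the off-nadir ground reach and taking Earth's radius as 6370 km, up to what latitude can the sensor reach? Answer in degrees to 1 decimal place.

For a prograde orbit the ground track reaches latitude ±i = ±79.0°.
Sensor half-swath on the ground ≈ 976·tan(22.0°) = 394 km = 3.55° of latitude.
Maximum observable latitude ≈ 79.0 + 3.55 = 82.5°.

82.5°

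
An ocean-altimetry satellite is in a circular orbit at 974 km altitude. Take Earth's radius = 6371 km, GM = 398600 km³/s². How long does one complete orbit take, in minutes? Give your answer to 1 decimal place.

Semi-major axis a = 6371 + 974 = 7345 km. Period T = 2π√(a³/μ) = 2π√(7345³/398600) = 6264.7 s = 104.41 min.

104.4 min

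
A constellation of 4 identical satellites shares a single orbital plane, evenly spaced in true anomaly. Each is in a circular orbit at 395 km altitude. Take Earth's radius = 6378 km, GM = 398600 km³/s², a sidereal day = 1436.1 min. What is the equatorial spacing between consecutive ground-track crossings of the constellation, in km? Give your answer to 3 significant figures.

645 km

Semi-major axis a = 6378 + 395 = 6773 km. Period T = 2π√(a³/μ) = 2π√(6773³/398600) = 5547.3 s = 92.46 min.
Single-satellite node shift = (5547.3/86166) × 360° = 23.18°.
With 4 satellites evenly phased, successive equator crossings are 23.18/4 = 5.794° apart.
That is 5.794 × 111.3 = 645 km at the equator.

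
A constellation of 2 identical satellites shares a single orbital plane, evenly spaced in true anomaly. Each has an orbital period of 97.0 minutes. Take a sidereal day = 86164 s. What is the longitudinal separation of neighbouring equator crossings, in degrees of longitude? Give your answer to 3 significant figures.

T = 97.0 min = 5820.0 s.
Single-satellite node shift = (5820.0/86164) × 360° = 24.32°.
With 2 satellites evenly phased, successive equator crossings are 24.32/2 = 12.158° apart.

12.2°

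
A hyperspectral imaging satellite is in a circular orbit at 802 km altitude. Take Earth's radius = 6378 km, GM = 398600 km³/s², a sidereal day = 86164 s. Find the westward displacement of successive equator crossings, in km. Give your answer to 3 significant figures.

Semi-major axis a = 6378 + 802 = 7180 km. Period T = 2π√(a³/μ) = 2π√(7180³/398600) = 6054.8 s = 100.91 min.
During one orbit Earth rotates (6054.8 / 86164) × 360° = 25.30°.
At the equator that is 25.30° × (2π·6378/360) km/° = 25.30 × 111.3 = 2816 km.

2820 km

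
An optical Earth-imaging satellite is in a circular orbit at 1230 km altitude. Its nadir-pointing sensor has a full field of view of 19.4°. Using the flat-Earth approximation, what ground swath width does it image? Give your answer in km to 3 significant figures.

Half-angle = 19.4°/2 = 9.7°.
Swath width ≈ 2h·tan(θ/2) = 2 × 1230 × tan(9.7°) = 420.5 km.

420 km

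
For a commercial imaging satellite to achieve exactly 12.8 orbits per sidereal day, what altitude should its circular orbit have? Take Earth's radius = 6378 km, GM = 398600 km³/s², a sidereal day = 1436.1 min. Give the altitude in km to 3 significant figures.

1330 km

Required period T = 86166 / 12.8 = 6731.7 s.
From T = 2π√(a³/μ): a = (μ T²/4π²)^(1/3) = (398600 × 6731.7² / 4π²)^(1/3) = 7706 km.
Altitude h = a − R = 7706 − 6378 = 1328 km.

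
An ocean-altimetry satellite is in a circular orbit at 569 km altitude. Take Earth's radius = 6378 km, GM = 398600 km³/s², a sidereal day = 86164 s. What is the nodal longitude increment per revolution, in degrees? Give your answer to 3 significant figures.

24.1°

Semi-major axis a = 6378 + 569 = 6947 km. Period T = 2π√(a³/μ) = 2π√(6947³/398600) = 5762.4 s = 96.04 min.
During one orbit Earth rotates (5762.4 / 86164) × 360° = 24.08°.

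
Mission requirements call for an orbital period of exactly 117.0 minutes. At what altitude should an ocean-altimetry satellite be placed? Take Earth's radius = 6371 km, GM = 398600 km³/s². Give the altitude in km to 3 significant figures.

T = 117.0 min = 7020.0 s.
From T = 2π√(a³/μ): a = (μ T²/4π²)^(1/3) = (398600 × 7020.0² / 4π²)^(1/3) = 7924 km.
Altitude h = a − R = 7924 − 6371 = 1553 km.

1550 km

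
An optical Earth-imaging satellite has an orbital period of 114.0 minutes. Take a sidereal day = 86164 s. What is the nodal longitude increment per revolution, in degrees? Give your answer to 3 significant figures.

T = 114.0 min = 6840.0 s.
During one orbit Earth rotates (6840.0 / 86164) × 360° = 28.58°.

28.6°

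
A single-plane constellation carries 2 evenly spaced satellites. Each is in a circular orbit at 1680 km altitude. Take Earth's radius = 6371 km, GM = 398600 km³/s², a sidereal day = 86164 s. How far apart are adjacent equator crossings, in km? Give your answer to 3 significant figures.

1670 km

Semi-major axis a = 6371 + 1680 = 8051 km. Period T = 2π√(a³/μ) = 2π√(8051³/398600) = 7189.3 s = 119.82 min.
Single-satellite node shift = (7189.3/86164) × 360° = 30.04°.
With 2 satellites evenly phased, successive equator crossings are 30.04/2 = 15.019° apart.
That is 15.019 × 111.2 = 1670 km at the equator.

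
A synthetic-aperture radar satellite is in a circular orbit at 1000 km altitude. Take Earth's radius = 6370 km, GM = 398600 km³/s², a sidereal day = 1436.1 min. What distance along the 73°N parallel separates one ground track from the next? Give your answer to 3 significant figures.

Semi-major axis a = 6370 + 1000 = 7370 km. Period T = 2π√(a³/μ) = 2π√(7370³/398600) = 6296.7 s = 104.94 min.
Node shift per orbit = (6296.7/86166) × 360° = 26.31°.
Equatorial spacing = 26.31 × 111.2 km/° = 2925 km.
At 73° latitude, spacing = 2925 × cos(73°) = 855 km.

855 km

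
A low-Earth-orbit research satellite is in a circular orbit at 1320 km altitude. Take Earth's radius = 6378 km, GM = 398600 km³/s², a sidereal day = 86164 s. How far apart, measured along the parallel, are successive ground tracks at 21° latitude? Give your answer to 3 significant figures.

2920 km

Semi-major axis a = 6378 + 1320 = 7698 km. Period T = 2π√(a³/μ) = 2π√(7698³/398600) = 6721.7 s = 112.03 min.
Node shift per orbit = (6721.7/86164) × 360° = 28.08°.
Equatorial spacing = 28.08 × 111.3 km/° = 3126 km.
At 21° latitude, spacing = 3126 × cos(21°) = 2919 km.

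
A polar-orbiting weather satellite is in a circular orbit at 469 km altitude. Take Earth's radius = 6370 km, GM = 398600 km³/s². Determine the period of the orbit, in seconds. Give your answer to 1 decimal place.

Semi-major axis a = 6370 + 469 = 6839 km. Period T = 2π√(a³/μ) = 2π√(6839³/398600) = 5628.6 s = 93.81 min.

5628.6 seconds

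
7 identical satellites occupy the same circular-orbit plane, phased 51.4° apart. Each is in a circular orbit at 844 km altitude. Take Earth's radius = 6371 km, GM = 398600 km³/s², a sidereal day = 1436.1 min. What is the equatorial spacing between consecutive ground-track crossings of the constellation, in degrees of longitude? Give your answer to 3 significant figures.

Semi-major axis a = 6371 + 844 = 7215 km. Period T = 2π√(a³/μ) = 2π√(7215³/398600) = 6099.1 s = 101.65 min.
Single-satellite node shift = (6099.1/86166) × 360° = 25.48°.
With 7 satellites evenly phased, successive equator crossings are 25.48/7 = 3.640° apart.

3.64°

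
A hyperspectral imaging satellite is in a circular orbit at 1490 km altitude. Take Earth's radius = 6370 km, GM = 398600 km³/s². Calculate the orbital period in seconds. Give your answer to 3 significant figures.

Semi-major axis a = 6370 + 1490 = 7860 km. Period T = 2π√(a³/μ) = 2π√(7860³/398600) = 6935.0 s = 115.58 min.

6930 seconds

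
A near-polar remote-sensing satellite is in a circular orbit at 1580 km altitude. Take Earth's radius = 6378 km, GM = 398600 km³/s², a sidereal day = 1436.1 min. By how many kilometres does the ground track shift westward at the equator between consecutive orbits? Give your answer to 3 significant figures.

3290 km

Semi-major axis a = 6378 + 1580 = 7958 km. Period T = 2π√(a³/μ) = 2π√(7958³/398600) = 7065.1 s = 117.75 min.
During one orbit Earth rotates (7065.1 / 86166) × 360° = 29.52°.
At the equator that is 29.52° × (2π·6378/360) km/° = 29.52 × 111.3 = 3286 km.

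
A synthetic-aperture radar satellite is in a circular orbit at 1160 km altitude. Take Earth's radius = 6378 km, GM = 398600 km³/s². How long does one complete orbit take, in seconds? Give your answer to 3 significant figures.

Semi-major axis a = 6378 + 1160 = 7538 km. Period T = 2π√(a³/μ) = 2π√(7538³/398600) = 6513.2 s = 108.55 min.

6510 seconds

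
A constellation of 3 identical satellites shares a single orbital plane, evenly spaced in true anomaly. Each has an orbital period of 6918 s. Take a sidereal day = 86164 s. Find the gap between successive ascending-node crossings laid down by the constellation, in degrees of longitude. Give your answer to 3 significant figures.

Single-satellite node shift = (6918.0/86164) × 360° = 28.90°.
With 3 satellites evenly phased, successive equator crossings are 28.90/3 = 9.635° apart.

9.63°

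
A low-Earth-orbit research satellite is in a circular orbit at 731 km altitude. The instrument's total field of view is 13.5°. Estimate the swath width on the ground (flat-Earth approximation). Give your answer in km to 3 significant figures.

Half-angle = 13.5°/2 = 6.75°.
Swath width ≈ 2h·tan(θ/2) = 2 × 731 × tan(6.75°) = 173.0 km.

173 km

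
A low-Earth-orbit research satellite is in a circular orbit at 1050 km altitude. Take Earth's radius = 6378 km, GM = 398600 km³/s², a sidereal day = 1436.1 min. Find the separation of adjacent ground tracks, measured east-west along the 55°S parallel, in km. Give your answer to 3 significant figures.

1700 km

Semi-major axis a = 6378 + 1050 = 7428 km. Period T = 2π√(a³/μ) = 2π√(7428³/398600) = 6371.2 s = 106.19 min.
Node shift per orbit = (6371.2/86166) × 360° = 26.62°.
Equatorial spacing = 26.62 × 111.3 km/° = 2963 km.
At 55° latitude, spacing = 2963 × cos(55°) = 1700 km.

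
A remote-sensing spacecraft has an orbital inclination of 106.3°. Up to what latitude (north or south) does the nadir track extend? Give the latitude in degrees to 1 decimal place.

73.7°

Retrograde orbit: the ground track reaches ±(180° − i) = ±(180 − 106.3) = ±73.7°.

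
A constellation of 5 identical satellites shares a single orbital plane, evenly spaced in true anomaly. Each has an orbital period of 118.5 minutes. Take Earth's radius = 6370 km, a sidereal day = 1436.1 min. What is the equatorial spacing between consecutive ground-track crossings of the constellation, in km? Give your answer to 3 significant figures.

661 km

T = 118.5 min = 7110.0 s.
Single-satellite node shift = (7110.0/86166) × 360° = 29.71°.
With 5 satellites evenly phased, successive equator crossings are 29.71/5 = 5.941° apart.
That is 5.941 × 111.2 = 661 km at the equator.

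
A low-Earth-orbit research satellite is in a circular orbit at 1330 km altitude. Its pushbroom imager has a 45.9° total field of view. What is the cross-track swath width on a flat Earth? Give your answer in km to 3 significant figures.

Half-angle = 45.9°/2 = 22.95°.
Swath width ≈ 2h·tan(θ/2) = 2 × 1330 × tan(22.95°) = 1126.4 km.

1130 km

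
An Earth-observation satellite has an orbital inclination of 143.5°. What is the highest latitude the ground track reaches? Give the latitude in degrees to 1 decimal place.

Retrograde orbit: the ground track reaches ±(180° − i) = ±(180 − 143.5) = ±36.5°.

36.5°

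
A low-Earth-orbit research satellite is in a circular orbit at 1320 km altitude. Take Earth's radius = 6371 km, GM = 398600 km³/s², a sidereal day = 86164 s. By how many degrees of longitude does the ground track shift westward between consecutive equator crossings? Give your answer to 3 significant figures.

28.0°

Semi-major axis a = 6371 + 1320 = 7691 km. Period T = 2π√(a³/μ) = 2π√(7691³/398600) = 6712.5 s = 111.88 min.
During one orbit Earth rotates (6712.5 / 86164) × 360° = 28.05°.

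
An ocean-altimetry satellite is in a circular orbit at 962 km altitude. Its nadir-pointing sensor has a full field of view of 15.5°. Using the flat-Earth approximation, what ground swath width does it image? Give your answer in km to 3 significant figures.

262 km

Half-angle = 15.5°/2 = 7.75°.
Swath width ≈ 2h·tan(θ/2) = 2 × 962 × tan(7.75°) = 261.8 km.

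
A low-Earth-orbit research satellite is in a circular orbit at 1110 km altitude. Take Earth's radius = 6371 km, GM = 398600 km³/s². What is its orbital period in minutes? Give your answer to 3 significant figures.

Semi-major axis a = 6371 + 1110 = 7481 km. Period T = 2π√(a³/μ) = 2π√(7481³/398600) = 6439.5 s = 107.32 min.

107 min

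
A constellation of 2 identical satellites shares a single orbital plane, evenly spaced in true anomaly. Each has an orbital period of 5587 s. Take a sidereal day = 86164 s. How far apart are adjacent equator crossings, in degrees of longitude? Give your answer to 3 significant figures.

11.7°

Single-satellite node shift = (5587.0/86164) × 360° = 23.34°.
With 2 satellites evenly phased, successive equator crossings are 23.34/2 = 11.671° apart.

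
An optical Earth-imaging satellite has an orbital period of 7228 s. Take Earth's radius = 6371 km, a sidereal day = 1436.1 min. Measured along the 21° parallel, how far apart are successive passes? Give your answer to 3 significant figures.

3130 km

Node shift per orbit = (7228.0/86166) × 360° = 30.20°.
Equatorial spacing = 30.20 × 111.2 km/° = 3358 km.
At 21° latitude, spacing = 3358 × cos(21°) = 3135 km.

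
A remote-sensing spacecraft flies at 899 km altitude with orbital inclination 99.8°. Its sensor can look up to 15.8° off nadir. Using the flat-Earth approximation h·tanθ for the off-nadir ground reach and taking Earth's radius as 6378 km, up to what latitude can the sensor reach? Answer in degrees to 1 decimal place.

82.5°

Retrograde orbit: the ground track reaches ±(180° − i) = ±(180 − 99.8) = ±80.2°.
Sensor half-swath on the ground ≈ 899·tan(15.8°) = 254 km = 2.29° of latitude.
Maximum observable latitude ≈ 80.2 + 2.29 = 82.5°.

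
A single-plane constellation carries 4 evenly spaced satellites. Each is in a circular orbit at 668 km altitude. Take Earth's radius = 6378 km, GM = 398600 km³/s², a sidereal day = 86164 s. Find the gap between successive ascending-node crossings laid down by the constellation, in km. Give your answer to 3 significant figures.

Semi-major axis a = 6378 + 668 = 7046 km. Period T = 2π√(a³/μ) = 2π√(7046³/398600) = 5886.1 s = 98.10 min.
Single-satellite node shift = (5886.1/86164) × 360° = 24.59°.
With 4 satellites evenly phased, successive equator crossings are 24.59/4 = 6.148° apart.
That is 6.148 × 111.3 = 684 km at the equator.

684 km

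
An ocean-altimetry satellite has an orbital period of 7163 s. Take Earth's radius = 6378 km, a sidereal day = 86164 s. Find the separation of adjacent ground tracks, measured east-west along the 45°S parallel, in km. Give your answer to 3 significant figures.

2360 km

Node shift per orbit = (7163.0/86164) × 360° = 29.93°.
Equatorial spacing = 29.93 × 111.3 km/° = 3331 km.
At 45° latitude, spacing = 3331 × cos(45°) = 2356 km.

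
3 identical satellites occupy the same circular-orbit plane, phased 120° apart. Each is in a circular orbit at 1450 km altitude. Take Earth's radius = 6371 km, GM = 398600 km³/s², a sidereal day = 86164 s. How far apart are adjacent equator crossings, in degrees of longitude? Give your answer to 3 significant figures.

Semi-major axis a = 6371 + 1450 = 7821 km. Period T = 2π√(a³/μ) = 2π√(7821³/398600) = 6883.4 s = 114.72 min.
Single-satellite node shift = (6883.4/86164) × 360° = 28.76°.
With 3 satellites evenly phased, successive equator crossings are 28.76/3 = 9.586° apart.

9.59°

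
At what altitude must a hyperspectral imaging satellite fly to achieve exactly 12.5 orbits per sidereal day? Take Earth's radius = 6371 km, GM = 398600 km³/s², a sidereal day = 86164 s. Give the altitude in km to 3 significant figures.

Required period T = 86164 / 12.5 = 6893.1 s.
From T = 2π√(a³/μ): a = (μ T²/4π²)^(1/3) = (398600 × 6893.1² / 4π²)^(1/3) = 7828 km.
Altitude h = a − R = 7828 − 6371 = 1457 km.

1460 km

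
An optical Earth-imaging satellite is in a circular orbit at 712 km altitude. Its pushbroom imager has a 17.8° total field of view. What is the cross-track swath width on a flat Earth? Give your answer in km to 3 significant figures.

223 km

Half-angle = 17.8°/2 = 8.9°.
Swath width ≈ 2h·tan(θ/2) = 2 × 712 × tan(8.9°) = 223.0 km.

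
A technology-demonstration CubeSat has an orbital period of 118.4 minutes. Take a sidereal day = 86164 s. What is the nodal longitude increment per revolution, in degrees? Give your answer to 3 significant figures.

T = 118.4 min = 7104.0 s.
During one orbit Earth rotates (7104.0 / 86164) × 360° = 29.68°.

29.7°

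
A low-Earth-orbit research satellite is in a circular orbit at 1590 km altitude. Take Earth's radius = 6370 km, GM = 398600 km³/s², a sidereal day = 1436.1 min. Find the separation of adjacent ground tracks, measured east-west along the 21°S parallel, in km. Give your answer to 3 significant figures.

3060 km

Semi-major axis a = 6370 + 1590 = 7960 km. Period T = 2π√(a³/μ) = 2π√(7960³/398600) = 7067.7 s = 117.80 min.
Node shift per orbit = (7067.7/86166) × 360° = 29.53°.
Equatorial spacing = 29.53 × 111.2 km/° = 3283 km.
At 21° latitude, spacing = 3283 × cos(21°) = 3065 km.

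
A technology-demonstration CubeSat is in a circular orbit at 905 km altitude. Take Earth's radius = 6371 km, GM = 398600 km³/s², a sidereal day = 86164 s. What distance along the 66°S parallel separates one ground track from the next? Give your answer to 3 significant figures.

1170 km

Semi-major axis a = 6371 + 905 = 7276 km. Period T = 2π√(a³/μ) = 2π√(7276³/398600) = 6176.6 s = 102.94 min.
Node shift per orbit = (6176.6/86164) × 360° = 25.81°.
Equatorial spacing = 25.81 × 111.2 km/° = 2870 km.
At 66° latitude, spacing = 2870 × cos(66°) = 1167 km.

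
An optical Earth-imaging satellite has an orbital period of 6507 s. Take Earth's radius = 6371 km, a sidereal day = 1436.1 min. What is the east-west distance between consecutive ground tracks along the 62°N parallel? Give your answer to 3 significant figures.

1420 km

Node shift per orbit = (6507.0/86166) × 360° = 27.19°.
Equatorial spacing = 27.19 × 111.2 km/° = 3023 km.
At 62° latitude, spacing = 3023 × cos(62°) = 1419 km.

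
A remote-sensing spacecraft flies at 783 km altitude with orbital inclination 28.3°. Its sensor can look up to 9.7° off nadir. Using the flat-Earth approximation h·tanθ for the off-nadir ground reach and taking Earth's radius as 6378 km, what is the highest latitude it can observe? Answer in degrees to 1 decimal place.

29.5°

For a prograde orbit the ground track reaches latitude ±i = ±28.3°.
Sensor half-swath on the ground ≈ 783·tan(9.7°) = 134 km = 1.20° of latitude.
Maximum observable latitude ≈ 28.3 + 1.20 = 29.5°.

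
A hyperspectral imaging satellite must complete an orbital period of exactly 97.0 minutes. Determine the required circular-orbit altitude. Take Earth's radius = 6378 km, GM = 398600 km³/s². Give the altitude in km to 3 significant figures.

615 km

T = 97.0 min = 5820.0 s.
From T = 2π√(a³/μ): a = (μ T²/4π²)^(1/3) = (398600 × 5820.0² / 4π²)^(1/3) = 6993 km.
Altitude h = a − R = 6993 − 6378 = 615 km.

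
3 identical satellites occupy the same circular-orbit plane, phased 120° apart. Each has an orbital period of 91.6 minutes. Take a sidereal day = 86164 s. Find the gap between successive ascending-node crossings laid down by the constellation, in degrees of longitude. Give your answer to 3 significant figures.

7.65°

T = 91.6 min = 5496.0 s.
Single-satellite node shift = (5496.0/86164) × 360° = 22.96°.
With 3 satellites evenly phased, successive equator crossings are 22.96/3 = 7.654° apart.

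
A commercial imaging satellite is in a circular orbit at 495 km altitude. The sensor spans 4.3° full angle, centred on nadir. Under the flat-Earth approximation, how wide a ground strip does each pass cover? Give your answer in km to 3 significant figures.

37.2 km

Half-angle = 4.3°/2 = 2.15°.
Swath width ≈ 2h·tan(θ/2) = 2 × 495 × tan(2.15°) = 37.2 km.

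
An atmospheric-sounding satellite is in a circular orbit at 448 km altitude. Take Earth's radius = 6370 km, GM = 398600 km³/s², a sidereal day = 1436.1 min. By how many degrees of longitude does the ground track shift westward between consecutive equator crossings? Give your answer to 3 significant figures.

23.4°

Semi-major axis a = 6370 + 448 = 6818 km. Period T = 2π√(a³/μ) = 2π√(6818³/398600) = 5602.7 s = 93.38 min.
During one orbit Earth rotates (5602.7 / 86166) × 360° = 23.41°.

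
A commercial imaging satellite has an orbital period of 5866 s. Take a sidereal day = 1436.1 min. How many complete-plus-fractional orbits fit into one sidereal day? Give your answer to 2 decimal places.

14.69

Orbits per sidereal day = 86166 / 5866.0 = 14.689.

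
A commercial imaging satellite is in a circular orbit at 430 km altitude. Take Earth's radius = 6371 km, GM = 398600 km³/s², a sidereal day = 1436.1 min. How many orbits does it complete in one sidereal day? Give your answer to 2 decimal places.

Semi-major axis a = 6371 + 430 = 6801 km. Period T = 2π√(a³/μ) = 2π√(6801³/398600) = 5581.8 s = 93.03 min.
Orbits per sidereal day = 86166 / 5581.8 = 15.437.

15.44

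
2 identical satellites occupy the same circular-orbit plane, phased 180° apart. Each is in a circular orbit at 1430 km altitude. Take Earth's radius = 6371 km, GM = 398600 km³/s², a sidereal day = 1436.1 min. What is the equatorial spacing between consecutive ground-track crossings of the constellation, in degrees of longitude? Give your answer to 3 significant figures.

14.3°

Semi-major axis a = 6371 + 1430 = 7801 km. Period T = 2π√(a³/μ) = 2π√(7801³/398600) = 6857.0 s = 114.28 min.
Single-satellite node shift = (6857.0/86166) × 360° = 28.65°.
With 2 satellites evenly phased, successive equator crossings are 28.65/2 = 14.324° apart.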